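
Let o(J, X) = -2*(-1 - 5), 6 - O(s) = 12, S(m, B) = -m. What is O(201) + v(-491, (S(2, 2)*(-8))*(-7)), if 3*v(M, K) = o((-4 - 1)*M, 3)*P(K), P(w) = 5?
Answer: 14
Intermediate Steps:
O(s) = -6 (O(s) = 6 - 1*12 = 6 - 12 = -6)
o(J, X) = 12 (o(J, X) = -2*(-6) = 12)
v(M, K) = 20 (v(M, K) = (12*5)/3 = (⅓)*60 = 20)
O(201) + v(-491, (S(2, 2)*(-8))*(-7)) = -6 + 20 = 14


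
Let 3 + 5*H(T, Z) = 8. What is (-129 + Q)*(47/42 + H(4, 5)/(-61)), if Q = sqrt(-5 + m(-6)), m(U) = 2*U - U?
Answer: -121475/854 + 2825*I*sqrt(11)/2562 ≈ -142.24 + 3.6571*I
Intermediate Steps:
H(T, Z) = 1 (H(T, Z) = -3/5 + (1/5)*8 = -3/5 + 8/5 = 1)
m(U) = U
Q = I*sqrt(11) (Q = sqrt(-5 - 6) = sqrt(-11) = I*sqrt(11) ≈ 3.3166*I)
(-129 + Q)*(47/42 + H(4, 5)/(-61)) = (-129 + I*sqrt(11))*(47/42 + 1/(-61)) = (-129 + I*sqrt(11))*(47*(1/42) + 1*(-1/61)) = (-129 + I*sqrt(11))*(47/42 - 1/61) = (-129 + I*sqrt(11))*(2825/2562) = -121475/854 + 2825*I*sqrt(11)/2562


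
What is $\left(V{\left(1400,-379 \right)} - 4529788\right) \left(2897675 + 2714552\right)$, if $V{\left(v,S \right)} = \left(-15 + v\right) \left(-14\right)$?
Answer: $-25531019599406$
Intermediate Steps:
$V{\left(v,S \right)} = 210 - 14 v$
$\left(V{\left(1400,-379 \right)} - 4529788\right) \left(2897675 + 2714552\right) = \left(\left(210 - 19600\right) - 4529788\right) \left(2897675 + 2714552\right) = \left(\left(210 - 19600\right) - 4529788\right) 5612227 = \left(-19390 - 4529788\right) 5612227 = \left(-4549178\right) 5612227 = -25531019599406$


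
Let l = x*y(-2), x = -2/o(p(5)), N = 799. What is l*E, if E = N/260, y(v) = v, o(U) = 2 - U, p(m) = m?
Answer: -799/195 ≈ -4.0974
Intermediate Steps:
x = ⅔ (x = -2/(2 - 1*5) = -2/(2 - 5) = -2/(-3) = -2*(-⅓) = ⅔ ≈ 0.66667)
E = 799/260 ≈ 3.0731
l = -4/3 (l = (⅔)*(-2) = -4/3 ≈ -1.3333)
l*E = -4/3*799/260 = -799/195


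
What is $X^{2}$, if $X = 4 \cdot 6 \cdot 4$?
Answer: $9216$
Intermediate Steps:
$X = 96$ ($X = 24 \cdot 4 = 96$)
$X^{2} = 96^{2} = 9216$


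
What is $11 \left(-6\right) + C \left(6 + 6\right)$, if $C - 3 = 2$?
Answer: $-6$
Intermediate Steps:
$C = 5$ ($C = 3 + 2 = 5$)
$11 \left(-6\right) + C \left(6 + 6\right) = 11 \left(-6\right) + 5 \left(6 + 6\right) = -66 + 5 \cdot 12 = -66 + 60 = -6$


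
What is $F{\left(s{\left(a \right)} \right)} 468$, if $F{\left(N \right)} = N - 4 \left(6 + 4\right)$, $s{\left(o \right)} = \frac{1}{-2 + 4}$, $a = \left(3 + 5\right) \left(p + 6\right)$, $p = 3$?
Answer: $-18486$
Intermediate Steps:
$a = 72$ ($a = \left(3 + 5\right) \left(3 + 6\right) = 8 \cdot 9 = 72$)
$s{\left(o \right)} = \frac{1}{2}$
$F{\left(N \right)} = -40 + N$ ($F{\left(N \right)} = N - 40 = -40 + N$)
$F{\left(s{\left(a \right)} \right)} 468 = \left(-40 + \frac{1}{2}\right) 468 = \left(- \frac{79}{2}\right) 468 = -18486$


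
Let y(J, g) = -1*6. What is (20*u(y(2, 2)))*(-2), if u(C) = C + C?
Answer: 480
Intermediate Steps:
y(J, g) = -6
u(C) = 2*C
(20*u(y(2, 2)))*(-2) = (20*(2*(-6)))*(-2) = (20*(-12))*(-2) = -240*(-2) = 480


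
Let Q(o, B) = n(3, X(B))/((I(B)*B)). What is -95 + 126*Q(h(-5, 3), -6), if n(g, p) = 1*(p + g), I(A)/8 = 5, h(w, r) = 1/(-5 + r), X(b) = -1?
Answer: -1921/20 ≈ -96.050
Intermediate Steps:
I(A) = 40 (I(A) = 8*5 = 40)
n(g, p) = g + p (n(g, p) = 1*(g + p) = g + p)
Q(o, B) = 1/(20*B) (Q(o, B) = (3 - 1)/((40*B)) = 2*(1/(40*B)) = 1/(20*B))
-95 + 126*Q(h(-5, 3), -6) = -95 + 126*((1/20)/(-6)) = -95 + 126*((1/20)*(-⅙)) = -95 + 126*(-1/120) = -95 - 21/20 = -1921/20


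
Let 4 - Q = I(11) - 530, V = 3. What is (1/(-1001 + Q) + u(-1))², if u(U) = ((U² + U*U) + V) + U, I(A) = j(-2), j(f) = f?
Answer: 3455881/216225 ≈ 15.983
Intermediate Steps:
I(A) = -2
Q = 536 (Q = 4 - (-2 - 530) = 4 - 1*(-532) = 4 + 532 = 536)
u(U) = 3 + U + 2*U² (u(U) = ((U² + U*U) + 3) + U = ((U² + U²) + 3) + U = (2*U² + 3) + U = (3 + 2*U²) + U = 3 + U + 2*U²)
(1/(-1001 + Q) + u(-1))² = (1/(-1001 + 536) + (3 - 1 + 2*(-1)²))² = (1/(-465) + (3 - 1 + 2*1))² = (-1/465 + (3 - 1 + 2))² = (-1/465 + 4)² = (1859/465)² = 3455881/216225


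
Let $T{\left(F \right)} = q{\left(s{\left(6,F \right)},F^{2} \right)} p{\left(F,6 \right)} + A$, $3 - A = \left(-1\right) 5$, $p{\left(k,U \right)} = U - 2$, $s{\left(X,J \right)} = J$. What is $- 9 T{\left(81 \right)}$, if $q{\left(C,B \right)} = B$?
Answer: $-236268$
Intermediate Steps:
$p{\left(k,U \right)} = -2 + U$
$A = 8$ ($A = 3 - \left(-1\right) 5 = 3 - -5 = 3 + 5 = 8$)
$T{\left(F \right)} = 8 + 4 F^{2}$ ($T{\left(F \right)} = F^{2} \left(-2 + 6\right) + 8 = F^{2} \cdot 4 + 8 = 4 F^{2} + 8 = 8 + 4 F^{2}$)
$- 9 T{\left(81 \right)} = - 9 \left(8 + 4 \cdot 81^{2}\right) = - 9 \left(8 + 4 \cdot 6561\right) = - 9 \left(8 + 26244\right) = \left(-9\right) 26252 = -236268$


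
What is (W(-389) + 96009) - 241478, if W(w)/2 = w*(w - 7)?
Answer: 162619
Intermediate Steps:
W(w) = 2*w*(-7 + w) (W(w) = 2*(w*(w - 7)) = 2*(w*(-7 + w)) = 2*w*(-7 + w))
(W(-389) + 96009) - 241478 = (2*(-389)*(-7 - 389) + 96009) - 241478 = (2*(-389)*(-396) + 96009) - 241478 = (308088 + 96009) - 241478 = 404097 - 241478 = 162619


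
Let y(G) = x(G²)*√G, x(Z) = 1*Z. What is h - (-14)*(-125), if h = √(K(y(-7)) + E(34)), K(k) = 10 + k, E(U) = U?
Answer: -1750 + √(44 + 49*I*√7) ≈ -1740.5 + 6.8156*I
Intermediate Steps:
x(Z) = Z
y(G) = G^(5/2) (y(G) = G²*√G = G^(5/2))
h = √(44 + 49*I*√7) (h = √((10 + (-7)^(5/2)) + 34) = √((10 + 49*I*√7) + 34) = √(44 + 49*I*√7) ≈ 9.5107 + 6.8156*I)
h - (-14)*(-125) = √(44 + 49*I*√7) - (-14)*(-125) = √(44 + 49*I*√7) - 1*1750 = √(44 + 49*I*√7) - 1750 = -1750 + √(44 + 49*I*√7)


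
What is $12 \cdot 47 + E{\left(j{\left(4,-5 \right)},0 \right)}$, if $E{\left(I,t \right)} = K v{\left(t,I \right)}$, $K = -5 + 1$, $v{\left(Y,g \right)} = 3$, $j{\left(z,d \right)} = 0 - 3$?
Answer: $552$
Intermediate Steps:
$j{\left(z,d \right)} = -3$
$K = -4$
$E{\left(I,t \right)} = -12$ ($E{\left(I,t \right)} = \left(-4\right) 3 = -12$)
$12 \cdot 47 + E{\left(j{\left(4,-5 \right)},0 \right)} = 12 \cdot 47 - 12 = 564 - 12 = 552$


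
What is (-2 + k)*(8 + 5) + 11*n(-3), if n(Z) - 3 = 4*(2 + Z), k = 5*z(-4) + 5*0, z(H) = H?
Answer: -297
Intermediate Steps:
k = -20 (k = 5*(-4) + 5*0 = -20 + 0 = -20)
n(Z) = 11 + 4*Z (n(Z) = 3 + 4*(2 + Z) = 3 + (8 + 4*Z) = 11 + 4*Z)
(-2 + k)*(8 + 5) + 11*n(-3) = (-2 - 20)*(8 + 5) + 11*(11 + 4*(-3)) = -22*13 + 11*(11 - 12) = -286 + 11*(-1) = -286 - 11 = -297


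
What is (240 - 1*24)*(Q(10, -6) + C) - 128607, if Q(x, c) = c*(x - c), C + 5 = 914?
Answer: 47001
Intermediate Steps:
C = 909 (C = -5 + 914 = 909)
(240 - 1*24)*(Q(10, -6) + C) - 128607 = (240 - 1*24)*(-6*(10 - 1*(-6)) + 909) - 128607 = (240 - 24)*(-6*(10 + 6) + 909) - 128607 = 216*(-6*16 + 909) - 128607 = 216*(-96 + 909) - 128607 = 216*813 - 128607 = 175608 - 128607 = 47001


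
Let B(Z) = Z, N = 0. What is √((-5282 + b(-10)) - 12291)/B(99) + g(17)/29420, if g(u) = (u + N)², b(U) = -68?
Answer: 289/29420 + I*√17641/99 ≈ 0.0098232 + 1.3416*I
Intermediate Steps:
g(u) = u² (g(u) = (u + 0)² = u²)
√((-5282 + b(-10)) - 12291)/B(99) + g(17)/29420 = √((-5282 - 68) - 12291)/99 + 17²/29420 = √(-5350 - 12291)*(1/99) + 289*(1/29420) = √(-17641)*(1/99) + 289/29420 = (I*√17641)*(1/99) + 289/29420 = I*√17641/99 + 289/29420 = 289/29420 + I*√17641/99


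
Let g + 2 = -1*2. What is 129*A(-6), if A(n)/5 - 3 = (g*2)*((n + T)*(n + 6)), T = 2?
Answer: 1935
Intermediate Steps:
g = -4 (g = -2 - 1*2 = -2 - 2 = -4)
A(n) = 15 - 40*(2 + n)*(6 + n) (A(n) = 15 + 5*((-4*2)*((n + 2)*(n + 6))) = 15 + 5*(-8*(2 + n)*(6 + n)) = 15 - 40*(2 + n)*(6 + n))
129*A(-6) = 129*(-465 - 320*(-6) - 40*(-6)²) = 129*(-465 + 1920 - 40*36) = 129*(-465 + 1920 - 1440) = 129*15 = 1935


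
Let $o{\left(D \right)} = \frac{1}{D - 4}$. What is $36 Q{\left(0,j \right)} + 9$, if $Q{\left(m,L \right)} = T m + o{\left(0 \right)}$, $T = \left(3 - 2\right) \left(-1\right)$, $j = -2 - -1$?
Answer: $0$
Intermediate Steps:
$o{\left(D \right)} = \frac{1}{-4 + D}$
$j = -1$ ($j = -2 + 1 = -1$)
$T = -1$ ($T = 1 \left(-1\right) = -1$)
$Q{\left(m,L \right)} = - \frac{1}{4} - m$ ($Q{\left(m,L \right)} = - m + \frac{1}{-4 + 0} = - m + \frac{1}{-4} = - m - \frac{1}{4} = - \frac{1}{4} - m$)
$36 Q{\left(0,j \right)} + 9 = 36 \left(- \frac{1}{4} - 0\right) + 9 = 36 \left(- \frac{1}{4} + 0\right) + 9 = 36 \left(- \frac{1}{4}\right) + 9 = -9 + 9 = 0$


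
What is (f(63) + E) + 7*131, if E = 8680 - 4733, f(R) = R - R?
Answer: 4864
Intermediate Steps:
f(R) = 0
E = 3947
(f(63) + E) + 7*131 = (0 + 3947) + 7*131 = 3947 + 917 = 4864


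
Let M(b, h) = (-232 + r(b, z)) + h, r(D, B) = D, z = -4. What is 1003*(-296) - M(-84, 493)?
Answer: -297065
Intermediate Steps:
M(b, h) = -232 + b + h (M(b, h) = (-232 + b) + h = -232 + b + h)
1003*(-296) - M(-84, 493) = 1003*(-296) - (-232 - 84 + 493) = -296888 - 1*177 = -296888 - 177 = -297065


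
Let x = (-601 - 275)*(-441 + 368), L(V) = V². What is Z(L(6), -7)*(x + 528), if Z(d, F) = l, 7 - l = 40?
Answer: -2127708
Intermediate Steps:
l = -33 (l = 7 - 1*40 = 7 - 40 = -33)
Z(d, F) = -33
x = 63948 (x = -876*(-73) = 63948)
Z(L(6), -7)*(x + 528) = -33*(63948 + 528) = -33*64476 = -2127708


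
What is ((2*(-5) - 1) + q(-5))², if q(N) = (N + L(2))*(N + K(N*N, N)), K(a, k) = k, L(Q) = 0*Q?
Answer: 1521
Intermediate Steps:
L(Q) = 0
q(N) = 2*N² (q(N) = (N + 0)*(N + N) = N*(2*N) = 2*N²)
((2*(-5) - 1) + q(-5))² = ((2*(-5) - 1) + 2*(-5)²)² = ((-10 - 1) + 2*25)² = (-11 + 50)² = 39² = 1521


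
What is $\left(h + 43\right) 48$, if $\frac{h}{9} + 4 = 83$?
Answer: $36192$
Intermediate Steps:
$h = 711$ ($h = -36 + 9 \cdot 83 = -36 + 747 = 711$)
$\left(h + 43\right) 48 = \left(711 + 43\right) 48 = 754 \cdot 48 = 36192$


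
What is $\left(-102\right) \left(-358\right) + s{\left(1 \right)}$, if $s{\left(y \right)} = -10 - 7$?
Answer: $36499$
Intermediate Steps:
$s{\left(y \right)} = -17$ ($s{\left(y \right)} = -10 - 7 = -17$)
$\left(-102\right) \left(-358\right) + s{\left(1 \right)} = \left(-102\right) \left(-358\right) - 17 = 36516 - 17 = 36499$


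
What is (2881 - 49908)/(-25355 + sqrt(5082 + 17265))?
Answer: 29082185/15679358 + 3441*sqrt(2483)/15679358 ≈ 1.8657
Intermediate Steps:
(2881 - 49908)/(-25355 + sqrt(5082 + 17265)) = -47027/(-25355 + sqrt(22347)) = -47027/(-25355 + 3*sqrt(2483))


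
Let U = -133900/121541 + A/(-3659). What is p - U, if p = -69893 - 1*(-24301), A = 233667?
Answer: -20246716657301/444718519 ≈ -45527.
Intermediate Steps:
p = -45592 (p = -69893 + 24301 = -45592)
U = -28890060947/444718519 (U = -133900/121541 + 233667/(-3659) = -133900*1/121541 + 233667*(-1/3659) = -133900/121541 - 233667/3659 = -28890060947/444718519 ≈ -64.963)
p - U = -45592 - 1*(-28890060947/444718519) = -45592 + 28890060947/444718519 = -20246716657301/444718519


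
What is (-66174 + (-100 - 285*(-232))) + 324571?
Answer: 324417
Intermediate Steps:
(-66174 + (-100 - 285*(-232))) + 324571 = (-66174 + (-100 + 66120)) + 324571 = (-66174 + 66020) + 324571 = -154 + 324571 = 324417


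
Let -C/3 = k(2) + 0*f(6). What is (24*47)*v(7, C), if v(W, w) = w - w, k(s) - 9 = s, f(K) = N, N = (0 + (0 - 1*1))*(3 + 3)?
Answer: 0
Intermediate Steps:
N = -6 (N = (0 + (0 - 1))*6 = (0 - 1)*6 = -1*6 = -6)
f(K) = -6
k(s) = 9 + s
C = -33 (C = -3*((9 + 2) + 0*(-6)) = -3*(11 + 0) = -3*11 = -33)
v(W, w) = 0
(24*47)*v(7, C) = (24*47)*0 = 1128*0 = 0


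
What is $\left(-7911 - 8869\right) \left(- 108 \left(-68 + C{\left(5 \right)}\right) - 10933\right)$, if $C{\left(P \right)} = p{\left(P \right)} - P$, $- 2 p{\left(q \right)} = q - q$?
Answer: $51162220$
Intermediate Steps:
$p{\left(q \right)} = 0$ ($p{\left(q \right)} = - \frac{q - q}{2} = \left(- \frac{1}{2}\right) 0 = 0$)
$C{\left(P \right)} = - P$ ($C{\left(P \right)} = 0 - P = - P$)
$\left(-7911 - 8869\right) \left(- 108 \left(-68 + C{\left(5 \right)}\right) - 10933\right) = \left(-7911 - 8869\right) \left(- 108 \left(-68 - 5\right) - 10933\right) = - 16780 \left(- 108 \left(-68 - 5\right) - 10933\right) = - 16780 \left(\left(-108\right) \left(-73\right) - 10933\right) = - 16780 \left(7884 - 10933\right) = \left(-16780\right) \left(-3049\right) = 51162220$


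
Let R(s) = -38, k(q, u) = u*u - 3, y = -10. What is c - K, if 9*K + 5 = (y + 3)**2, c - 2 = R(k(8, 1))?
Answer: -368/9 ≈ -40.889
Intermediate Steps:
k(q, u) = -3 + u**2 (k(q, u) = u**2 - 3 = -3 + u**2)
c = -36 (c = 2 - 38 = -36)
K = 44/9 (K = -5/9 + (-10 + 3)**2/9 = -5/9 + (1/9)*(-7)**2 = -5/9 + (1/9)*49 = -5/9 + 49/9 = 44/9 ≈ 4.8889)
c - K = -36 - 1*44/9 = -36 - 44/9 = -368/9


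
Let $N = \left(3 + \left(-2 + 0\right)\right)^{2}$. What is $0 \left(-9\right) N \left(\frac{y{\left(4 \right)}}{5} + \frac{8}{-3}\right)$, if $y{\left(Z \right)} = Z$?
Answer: $0$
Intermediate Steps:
$N = 1$ ($N = \left(3 - 2\right)^{2} = 1^{2} = 1$)
$0 \left(-9\right) N \left(\frac{y{\left(4 \right)}}{5} + \frac{8}{-3}\right) = 0 \left(-9\right) 1 \left(\frac{4}{5} + \frac{8}{-3}\right) = 0 \cdot 1 \left(4 \cdot \frac{1}{5} + 8 \left(- \frac{1}{3}\right)\right) = 0 \left(\frac{4}{5} - \frac{8}{3}\right) = 0 \left(- \frac{28}{15}\right) = 0$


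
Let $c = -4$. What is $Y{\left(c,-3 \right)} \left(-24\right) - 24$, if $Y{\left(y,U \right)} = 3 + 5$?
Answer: $-216$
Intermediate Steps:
$Y{\left(y,U \right)} = 8$
$Y{\left(c,-3 \right)} \left(-24\right) - 24 = 8 \left(-24\right) - 24 = -192 - 24 = -216$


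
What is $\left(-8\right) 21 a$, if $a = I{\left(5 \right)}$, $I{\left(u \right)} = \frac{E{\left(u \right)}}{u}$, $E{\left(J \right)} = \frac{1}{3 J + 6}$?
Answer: $- \frac{8}{5} \approx -1.6$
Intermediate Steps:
$E{\left(J \right)} = \frac{1}{6 + 3 J}$
$I{\left(u \right)} = \frac{1}{3 u \left(2 + u\right)}$ ($I{\left(u \right)} = \frac{\frac{1}{3} \frac{1}{2 + u}}{u} = \frac{1}{3 u \left(2 + u\right)}$)
$a = \frac{1}{105}$ ($a = \frac{1}{3 \cdot 5 \left(2 + 5\right)} = \frac{1}{3} \cdot \frac{1}{5} \cdot \frac{1}{7} = \frac{1}{105} \approx 0.0095238$)
$\left(-8\right) 21 a = \left(-8\right) 21 \cdot \frac{1}{105} = \left(-168\right) \frac{1}{105} = - \frac{8}{5}$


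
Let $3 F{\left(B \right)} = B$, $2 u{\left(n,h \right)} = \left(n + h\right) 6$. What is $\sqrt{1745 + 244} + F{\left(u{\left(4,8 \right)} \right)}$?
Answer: $12 + 3 \sqrt{221} \approx 56.598$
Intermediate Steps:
$u{\left(n,h \right)} = 3 h + 3 n$ ($u{\left(n,h \right)} = \frac{\left(n + h\right) 6}{2} = \frac{\left(h + n\right) 6}{2} = \frac{6 h + 6 n}{2} = 3 h + 3 n$)
$F{\left(B \right)} = \frac{B}{3}$
$\sqrt{1745 + 244} + F{\left(u{\left(4,8 \right)} \right)} = \sqrt{1745 + 244} + \frac{3 \cdot 8 + 3 \cdot 4}{3} = \sqrt{1989} + \frac{24 + 12}{3} = 3 \sqrt{221} + \frac{1}{3} \cdot 36 = 3 \sqrt{221} + 12 = 12 + 3 \sqrt{221}$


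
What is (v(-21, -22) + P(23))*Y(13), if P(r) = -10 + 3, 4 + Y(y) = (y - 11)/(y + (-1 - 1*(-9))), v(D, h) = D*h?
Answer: -5330/3 ≈ -1776.7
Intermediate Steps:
Y(y) = -4 + (-11 + y)/(8 + y) (Y(y) = -4 + (y - 11)/(y + (-1 - 1*(-9))) = -4 + (-11 + y)/(y + (-1 + 9)) = -4 + (-11 + y)/(y + 8) = -4 + (-11 + y)/(8 + y))
P(r) = -7
(v(-21, -22) + P(23))*Y(13) = (-21*(-22) - 7)*((-43 - 3*13)/(8 + 13)) = (462 - 7)*((-43 - 39)/21) = 455*((1/21)*(-82)) = 455*(-82/21) = -5330/3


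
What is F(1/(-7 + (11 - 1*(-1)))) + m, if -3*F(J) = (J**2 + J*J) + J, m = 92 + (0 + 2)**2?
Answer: 7193/75 ≈ 95.907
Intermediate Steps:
m = 96 (m = 92 + 2**2 = 92 + 4 = 96)
F(J) = -2*J**2/3 - J/3 (F(J) = -((J**2 + J*J) + J)/3 = -((J**2 + J**2) + J)/3 = -(2*J**2 + J)/3 = -(J + 2*J**2)/3 = -2*J**2/3 - J/3)
F(1/(-7 + (11 - 1*(-1)))) + m = -(1 + 2/(-7 + (11 - 1*(-1))))/(3*(-7 + (11 - 1*(-1)))) + 96 = -(1 + 2/(-7 + (11 + 1)))/(3*(-7 + (11 + 1))) + 96 = -(1 + 2/(-7 + 12))/(3*(-7 + 12)) + 96 = -1/3*(1 + 2/5)/5 + 96 = -1/3*1/5*(1 + 2*(1/5)) + 96 = -1/3*1/5*(1 + 2/5) + 96 = -1/3*1/5*7/5 + 96 = -7/75 + 96 = 7193/75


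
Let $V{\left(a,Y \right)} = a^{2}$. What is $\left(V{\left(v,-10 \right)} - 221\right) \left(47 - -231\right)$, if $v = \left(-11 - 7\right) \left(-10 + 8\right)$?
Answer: $298850$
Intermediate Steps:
$v = 36$ ($v = \left(-18\right) \left(-2\right) = 36$)
$\left(V{\left(v,-10 \right)} - 221\right) \left(47 - -231\right) = \left(36^{2} - 221\right) \left(47 - -231\right) = \left(1296 - 221\right) \left(47 + 231\right) = 1075 \cdot 278 = 298850$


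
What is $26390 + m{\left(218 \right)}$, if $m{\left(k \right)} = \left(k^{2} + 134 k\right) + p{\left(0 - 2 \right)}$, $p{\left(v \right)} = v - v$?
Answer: $103126$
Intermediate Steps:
$p{\left(v \right)} = 0$
$m{\left(k \right)} = k^{2} + 134 k$ ($m{\left(k \right)} = \left(k^{2} + 134 k\right) + 0 = k^{2} + 134 k$)
$26390 + m{\left(218 \right)} = 26390 + 218 \left(134 + 218\right) = 26390 + 218 \cdot 352 = 26390 + 76736 = 103126$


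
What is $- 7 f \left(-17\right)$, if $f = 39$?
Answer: $4641$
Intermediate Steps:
$- 7 f \left(-17\right) = \left(-7\right) 39 \left(-17\right) = \left(-273\right) \left(-17\right) = 4641$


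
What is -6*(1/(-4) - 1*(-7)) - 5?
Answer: -91/2 ≈ -45.500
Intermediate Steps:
-6*(1/(-4) - 1*(-7)) - 5 = -6*(-¼ + 7) - 5 = -6*27/4 - 5 = -81/2 - 5 = -91/2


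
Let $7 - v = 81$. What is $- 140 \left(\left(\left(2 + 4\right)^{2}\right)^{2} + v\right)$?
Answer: $-171080$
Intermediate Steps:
$v = -74$ ($v = 7 - 81 = -74$)
$- 140 \left(\left(\left(2 + 4\right)^{2}\right)^{2} + v\right) = - 140 \left(\left(\left(2 + 4\right)^{2}\right)^{2} - 74\right) = - 140 \left(\left(6^{2}\right)^{2} - 74\right) = - 140 \left(36^{2} - 74\right) = - 140 \left(1296 - 74\right) = \left(-140\right) 1222 = -171080$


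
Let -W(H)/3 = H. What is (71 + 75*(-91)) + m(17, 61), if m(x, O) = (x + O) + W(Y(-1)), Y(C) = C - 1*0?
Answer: -6673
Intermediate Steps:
Y(C) = C (Y(C) = C + 0 = C)
W(H) = -3*H
m(x, O) = 3 + O + x (m(x, O) = (x + O) - 3*(-1) = (O + x) + 3 = 3 + O + x)
(71 + 75*(-91)) + m(17, 61) = (71 + 75*(-91)) + (3 + 61 + 17) = (71 - 6825) + 81 = -6754 + 81 = -6673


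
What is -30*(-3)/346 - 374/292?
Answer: -25781/25258 ≈ -1.0207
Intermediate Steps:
-30*(-3)/346 - 374/292 = 90*(1/346) - 374*1/292 = 45/173 - 187/146 = -25781/25258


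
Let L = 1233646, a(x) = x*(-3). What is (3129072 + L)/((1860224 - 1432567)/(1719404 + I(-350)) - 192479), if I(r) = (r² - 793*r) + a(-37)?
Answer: -4623532188835/203985661989 ≈ -22.666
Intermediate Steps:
a(x) = -3*x
I(r) = 111 + r² - 793*r (I(r) = (r² - 793*r) - 3*(-37) = (r² - 793*r) + 111 = 111 + r² - 793*r)
(3129072 + L)/((1860224 - 1432567)/(1719404 + I(-350)) - 192479) = (3129072 + 1233646)/((1860224 - 1432567)/(1719404 + (111 + (-350)² - 793*(-350))) - 192479) = 4362718/(427657/(1719404 + (111 + 122500 + 277550)) - 192479) = 4362718/(427657/(1719404 + 400161) - 192479) = 4362718/(427657/2119565 - 192479) = 4362718/(-407971323978/2119565) = 4362718*(-2119565/407971323978) = -4623532188835/203985661989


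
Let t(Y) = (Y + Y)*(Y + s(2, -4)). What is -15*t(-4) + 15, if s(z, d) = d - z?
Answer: -1185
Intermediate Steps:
t(Y) = 2*Y*(-6 + Y) (t(Y) = (Y + Y)*(Y + (-4 - 1*2)) = (2*Y)*(Y + (-4 - 2)) = (2*Y)*(Y - 6) = (2*Y)*(-6 + Y) = 2*Y*(-6 + Y))
-15*t(-4) + 15 = -30*(-4)*(-6 - 4) + 15 = -30*(-4)*(-10) + 15 = -15*80 + 15 = -1200 + 15 = -1185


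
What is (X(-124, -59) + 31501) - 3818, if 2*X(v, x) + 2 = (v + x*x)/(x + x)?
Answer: 6529595/236 ≈ 27668.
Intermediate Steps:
X(v, x) = -1 + (v + x²)/(4*x) (X(v, x) = -1 + ((v + x*x)/(x + x))/2 = -1 + ((v + x²)/((2*x)))/2 = -1 + ((v + x²)*(1/(2*x)))/2 = -1 + ((v + x²)/(2*x))/2 = -1 + (v + x²)/(4*x))
(X(-124, -59) + 31501) - 3818 = ((¼)*(-124 - 59*(-4 - 59))/(-59) + 31501) - 3818 = ((¼)*(-1/59)*(-124 - 59*(-63)) + 31501) - 3818 = ((¼)*(-1/59)*(-124 + 3717) + 31501) - 3818 = ((¼)*(-1/59)*3593 + 31501) - 3818 = (-3593/236 + 31501) - 3818 = 7430643/236 - 3818 = 6529595/236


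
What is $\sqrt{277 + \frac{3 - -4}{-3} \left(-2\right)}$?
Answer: $\frac{13 \sqrt{15}}{3} \approx 16.783$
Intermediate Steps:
$\sqrt{277 + \frac{3 - -4}{-3} \left(-2\right)} = \sqrt{277 + \left(3 + 4\right) \left(- \frac{1}{3}\right) \left(-2\right)} = \sqrt{277 + 7 \left(- \frac{1}{3}\right) \left(-2\right)} = \sqrt{277 - - \frac{14}{3}} = \sqrt{277 + \frac{14}{3}} = \sqrt{\frac{845}{3}} = \frac{13 \sqrt{15}}{3}$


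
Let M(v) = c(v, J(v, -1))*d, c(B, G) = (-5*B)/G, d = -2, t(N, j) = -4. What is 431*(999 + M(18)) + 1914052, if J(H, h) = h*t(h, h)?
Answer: 2364016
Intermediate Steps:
J(H, h) = -4*h (J(H, h) = h*(-4) = -4*h)
c(B, G) = -5*B/G
M(v) = 5*v/2 (M(v) = -5*v/((-4*(-1)))*(-2) = -5*v/4*(-2) = 5*v/2)
431*(999 + M(18)) + 1914052 = 431*(999 + (5/2)*18) + 1914052 = 431*(999 + 45) + 1914052 = 431*1044 + 1914052 = 449964 + 1914052 = 2364016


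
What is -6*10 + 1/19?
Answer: -1139/19 ≈ -59.947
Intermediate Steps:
-6*10 + 1/19 = -60 + 1/19 = -1139/19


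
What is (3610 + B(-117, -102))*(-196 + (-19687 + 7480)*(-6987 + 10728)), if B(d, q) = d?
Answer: -159513374419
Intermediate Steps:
(3610 + B(-117, -102))*(-196 + (-19687 + 7480)*(-6987 + 10728)) = (3610 - 117)*(-196 + (-19687 + 7480)*(-6987 + 10728)) = 3493*(-196 - 12207*3741) = 3493*(-196 - 45666387) = 3493*(-45666583) = -159513374419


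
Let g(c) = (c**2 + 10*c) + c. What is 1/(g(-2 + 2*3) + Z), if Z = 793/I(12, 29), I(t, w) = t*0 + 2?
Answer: 2/913 ≈ 0.0021906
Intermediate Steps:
I(t, w) = 2 (I(t, w) = 0 + 2 = 2)
g(c) = c**2 + 11*c
Z = 793/2 ≈ 396.50
1/(g(-2 + 2*3) + Z) = 1/((-2 + 2*3)*(11 + (-2 + 2*3)) + 793/2) = 1/((-2 + 6)*(11 + (-2 + 6)) + 793/2) = 1/(4*(11 + 4) + 793/2) = 1/(4*15 + 793/2) = 1/(60 + 793/2) = 1/(913/2) = 2/913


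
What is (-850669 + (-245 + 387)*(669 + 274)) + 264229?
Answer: -452534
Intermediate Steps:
(-850669 + (-245 + 387)*(669 + 274)) + 264229 = (-850669 + 142*943) + 264229 = (-850669 + 133906) + 264229 = -716763 + 264229 = -452534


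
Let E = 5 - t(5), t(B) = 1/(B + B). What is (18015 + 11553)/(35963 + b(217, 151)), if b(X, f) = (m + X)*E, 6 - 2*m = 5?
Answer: 10752/13465 ≈ 0.79851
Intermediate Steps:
m = ½ (m = 3 - ½*5 = 3 - 5/2 = ½ ≈ 0.50000)
t(B) = 1/(2*B)
E = 49/10 (E = 5 - 1/(2*5) = 5 - 1*⅒ = 5 - ⅒ = 49/10 ≈ 4.9000)
b(X, f) = 49/20 + 49*X/10 (b(X, f) = (½ + X)*(49/10) = 49/20 + 49*X/10)
(18015 + 11553)/(35963 + b(217, 151)) = (18015 + 11553)/(35963 + (49/20 + (49/10)*217)) = 29568/(35963 + (49/20 + 10633/10)) = 29568/(35963 + 4263/4) = 29568/(148115/4) = 29568*(4/148115) = 10752/13465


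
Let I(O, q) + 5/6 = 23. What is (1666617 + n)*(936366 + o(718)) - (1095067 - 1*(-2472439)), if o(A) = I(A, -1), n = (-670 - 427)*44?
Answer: 9092395713785/6 ≈ 1.5154e+12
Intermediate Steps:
I(O, q) = 133/6 (I(O, q) = -⅚ + 23 = 133/6)
n = -48268 (n = -1097*44 = -48268)
o(A) = 133/6
(1666617 + n)*(936366 + o(718)) - (1095067 - 1*(-2472439)) = (1666617 - 48268)*(936366 + 133/6) - (1095067 - 1*(-2472439)) = 1618349*(5618329/6) - (1095067 + 2472439) = 9092417118821/6 - 1*3567506 = 9092417118821/6 - 3567506 = 9092395713785/6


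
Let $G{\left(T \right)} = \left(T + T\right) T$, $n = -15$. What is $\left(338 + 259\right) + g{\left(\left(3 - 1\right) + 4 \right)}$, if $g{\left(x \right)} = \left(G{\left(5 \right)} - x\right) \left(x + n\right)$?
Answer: $201$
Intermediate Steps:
$G{\left(T \right)} = 2 T^{2}$ ($G{\left(T \right)} = 2 T T = 2 T^{2}$)
$g{\left(x \right)} = \left(-15 + x\right) \left(50 - x\right)$ ($g{\left(x \right)} = \left(2 \cdot 5^{2} - x\right) \left(x - 15\right) = \left(2 \cdot 25 - x\right) \left(-15 + x\right) = \left(50 - x\right) \left(-15 + x\right) = \left(-15 + x\right) \left(50 - x\right)$)
$\left(338 + 259\right) + g{\left(\left(3 - 1\right) + 4 \right)} = \left(338 + 259\right) - \left(750 + \left(\left(3 - 1\right) + 4\right)^{2} - 65 \left(\left(3 - 1\right) + 4\right)\right) = 597 - \left(750 + \left(2 + 4\right)^{2} - 65 \left(2 + 4\right)\right) = 597 - 396 = 201$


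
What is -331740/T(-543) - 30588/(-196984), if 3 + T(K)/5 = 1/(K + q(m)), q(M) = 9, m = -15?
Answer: 1744789764813/78941338 ≈ 22102.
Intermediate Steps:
T(K) = -15 + 5/(9 + K) (T(K) = -15 + 5/(K + 9) = -15 + 5/(9 + K))
-331740/T(-543) - 30588/(-196984) = -331740*(9 - 543)/(5*(-26 - 3*(-543))) - 30588/(-196984) = -331740*(-534/(5*(-26 + 1629))) - 30588*(-1/196984) = -331740/(5*(-1/534)*1603) + 7647/49246 = -331740/(-8015/534) + 7647/49246 = -331740*(-534/8015) + 7647/49246 = 35429832/1603 + 7647/49246 = 1744789764813/78941338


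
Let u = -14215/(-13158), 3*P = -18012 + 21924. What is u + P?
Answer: 17172247/13158 ≈ 1305.1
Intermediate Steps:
P = 1304 (P = (-18012 + 21924)/3 = (⅓)*3912 = 1304)
u = 14215/13158 (u = -14215*(-1/13158) = 14215/13158 ≈ 1.0803)
u + P = 14215/13158 + 1304 = 17172247/13158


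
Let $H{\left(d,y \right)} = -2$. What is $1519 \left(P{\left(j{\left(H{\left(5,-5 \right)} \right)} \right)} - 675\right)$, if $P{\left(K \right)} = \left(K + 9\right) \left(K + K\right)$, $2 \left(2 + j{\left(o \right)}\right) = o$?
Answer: $-1080009$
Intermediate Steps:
$j{\left(o \right)} = -2 + \frac{o}{2}$
$P{\left(K \right)} = 2 K \left(9 + K\right)$ ($P{\left(K \right)} = \left(9 + K\right) 2 K = 2 K \left(9 + K\right)$)
$1519 \left(P{\left(j{\left(H{\left(5,-5 \right)} \right)} \right)} - 675\right) = 1519 \left(2 \left(-2 + \frac{1}{2} \left(-2\right)\right) \left(9 + \left(-2 + \frac{1}{2} \left(-2\right)\right)\right) - 675\right) = 1519 \left(2 \left(-2 - 1\right) \left(9 - 3\right) - 675\right) = 1519 \left(2 \left(-3\right) \left(9 - 3\right) - 675\right) = 1519 \left(2 \left(-3\right) 6 - 675\right) = 1519 \left(-36 - 675\right) = 1519 \left(-711\right) = -1080009$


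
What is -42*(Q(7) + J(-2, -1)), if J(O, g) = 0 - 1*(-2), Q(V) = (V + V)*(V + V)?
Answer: -8316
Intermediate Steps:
Q(V) = 4*V² (Q(V) = (2*V)*(2*V) = 4*V²)
J(O, g) = 2 (J(O, g) = 0 + 2 = 2)
-42*(Q(7) + J(-2, -1)) = -42*(4*7² + 2) = -42*(4*49 + 2) = -42*(196 + 2) = -42*198 = -8316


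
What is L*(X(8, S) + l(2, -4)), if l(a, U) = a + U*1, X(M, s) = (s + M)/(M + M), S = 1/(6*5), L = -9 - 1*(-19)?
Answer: -719/48 ≈ -14.979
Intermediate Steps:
L = 10 (L = -9 + 19 = 10)
S = 1/30 ≈ 0.033333
X(M, s) = (M + s)/(2*M) (X(M, s) = (M + s)/((2*M)) = (M + s)*(1/(2*M)) = (M + s)/(2*M))
l(a, U) = U + a (l(a, U) = a + U = U + a)
L*(X(8, S) + l(2, -4)) = 10*((½)*(8 + 1/30)/8 + (-4 + 2)) = 10*((½)*(⅛)*(241/30) - 2) = 10*(241/480 - 2) = 10*(-719/480) = -719/48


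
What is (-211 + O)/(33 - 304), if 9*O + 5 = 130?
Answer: 1774/2439 ≈ 0.72735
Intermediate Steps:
O = 125/9 (O = -5/9 + (⅑)*130 = -5/9 + 130/9 = 125/9 ≈ 13.889)
(-211 + O)/(33 - 304) = (-211 + 125/9)/(33 - 304) = -1774/9/(-271) = -1774/9*(-1/271) = 1774/2439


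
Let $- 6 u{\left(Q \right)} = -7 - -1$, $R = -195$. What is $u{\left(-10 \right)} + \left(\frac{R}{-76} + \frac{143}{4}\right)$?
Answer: $\frac{747}{19} \approx 39.316$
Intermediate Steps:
$u{\left(Q \right)} = 1$ ($u{\left(Q \right)} = - \frac{-7 - -1}{6} = - \frac{-7 + 1}{6} = \left(- \frac{1}{6}\right) \left(-6\right) = 1$)
$u{\left(-10 \right)} + \left(\frac{R}{-76} + \frac{143}{4}\right) = 1 + \left(- \frac{195}{-76} + \frac{143}{4}\right) = 1 + \left(\left(-195\right) \left(- \frac{1}{76}\right) + 143 \cdot \frac{1}{4}\right) = 1 + \left(\frac{195}{76} + \frac{143}{4}\right) = 1 + \frac{728}{19} = \frac{747}{19}$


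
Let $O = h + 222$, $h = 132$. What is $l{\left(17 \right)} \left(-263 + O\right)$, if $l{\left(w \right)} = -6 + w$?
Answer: $1001$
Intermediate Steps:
$O = 354$ ($O = 132 + 222 = 354$)
$l{\left(17 \right)} \left(-263 + O\right) = \left(-6 + 17\right) \left(-263 + 354\right) = 11 \cdot 91 = 1001$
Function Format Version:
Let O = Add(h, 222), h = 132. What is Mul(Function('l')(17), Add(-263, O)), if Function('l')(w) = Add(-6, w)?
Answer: 1001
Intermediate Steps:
O = 354 (O = Add(132, 222) = 354)
Mul(Function('l')(17), Add(-263, O)) = Mul(Add(-6, 17), Add(-263, 354)) = Mul(11, 91) = 1001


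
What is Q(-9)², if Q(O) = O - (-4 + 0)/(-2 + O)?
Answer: 10609/121 ≈ 87.678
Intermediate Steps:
Q(O) = O + 4/(-2 + O) (Q(O) = O - (-4)/(-2 + O) = O + 4/(-2 + O))
Q(-9)² = ((4 + (-9)² - 2*(-9))/(-2 - 9))² = ((4 + 81 + 18)/(-11))² = (-1/11*103)² = (-103/11)² = 10609/121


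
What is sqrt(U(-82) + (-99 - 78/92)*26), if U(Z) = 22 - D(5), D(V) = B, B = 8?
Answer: I*sqrt(1365901)/23 ≈ 50.814*I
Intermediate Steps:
D(V) = 8
U(Z) = 14 (U(Z) = 22 - 1*8 = 22 - 8 = 14)
sqrt(U(-82) + (-99 - 78/92)*26) = sqrt(14 + (-99 - 78/92)*26) = sqrt(14 + (-99 - 78*1/92)*26) = sqrt(14 + (-99 - 39/46)*26) = sqrt(14 - 4593/46*26) = sqrt(14 - 59709/23) = sqrt(-59387/23) = I*sqrt(1365901)/23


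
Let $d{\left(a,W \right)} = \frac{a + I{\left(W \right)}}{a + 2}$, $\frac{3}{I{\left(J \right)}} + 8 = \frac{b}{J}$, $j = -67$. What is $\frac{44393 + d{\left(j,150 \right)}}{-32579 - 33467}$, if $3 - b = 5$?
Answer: $- \frac{1734253037}{2580086990} \approx -0.67217$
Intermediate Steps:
$b = -2$ ($b = 3 - 5 = -2$)
$I{\left(J \right)} = \frac{3}{-8 - \frac{2}{J}}$
$d{\left(a,W \right)} = \frac{a - \frac{3 W}{2 + 8 W}}{2 + a}$ ($d{\left(a,W \right)} = \frac{a - \frac{3 W}{2 + 8 W}}{a + 2} = \frac{a - \frac{3 W}{2 + 8 W}}{2 + a}$)
$\frac{44393 + d{\left(j,150 \right)}}{-32579 - 33467} = \frac{44393 + \frac{\left(- \frac{3}{2}\right) 150 - 67 \left(1 + 4 \cdot 150\right)}{\left(1 + 4 \cdot 150\right) \left(2 - 67\right)}}{-32579 - 33467} = \frac{44393 + \frac{-225 - 67 \left(1 + 600\right)}{\left(1 + 600\right) \left(-65\right)}}{-66046} = \left(44393 + \frac{1}{601} \left(- \frac{1}{65}\right) \left(-225 - 40267\right)\right) \left(- \frac{1}{66046}\right) = \left(44393 + \frac{1}{601} \left(- \frac{1}{65}\right) \left(-40492\right)\right) \left(- \frac{1}{66046}\right) = \left(44393 + \frac{40492}{39065}\right) \left(- \frac{1}{66046}\right) = \frac{1734253037}{39065} \left(- \frac{1}{66046}\right) = - \frac{1734253037}{2580086990}$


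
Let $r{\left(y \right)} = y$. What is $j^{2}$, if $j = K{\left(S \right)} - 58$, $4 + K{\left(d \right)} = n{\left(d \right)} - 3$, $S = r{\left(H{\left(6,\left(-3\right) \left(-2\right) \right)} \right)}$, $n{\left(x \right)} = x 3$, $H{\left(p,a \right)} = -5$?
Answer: $6400$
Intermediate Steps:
$n{\left(x \right)} = 3 x$
$S = -5$
$K{\left(d \right)} = -7 + 3 d$ ($K{\left(d \right)} = -4 + \left(3 d - 3\right) = -4 + \left(-3 + 3 d\right) = -7 + 3 d$)
$j = -80$ ($j = \left(-7 + 3 \left(-5\right)\right) - 58 = \left(-7 - 15\right) - 58 = -22 - 58 = -80$)
$j^{2} = \left(-80\right)^{2} = 6400$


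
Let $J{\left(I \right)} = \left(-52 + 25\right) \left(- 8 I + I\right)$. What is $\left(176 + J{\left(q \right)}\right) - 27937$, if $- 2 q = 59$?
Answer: $- \frac{66673}{2} \approx -33337.0$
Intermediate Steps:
$q = - \frac{59}{2}$ ($q = \left(- \frac{1}{2}\right) 59 = - \frac{59}{2} \approx -29.5$)
$J{\left(I \right)} = 189 I$ ($J{\left(I \right)} = - 27 \left(- 7 I\right) = 189 I$)
$\left(176 + J{\left(q \right)}\right) - 27937 = \left(176 + 189 \left(- \frac{59}{2}\right)\right) - 27937 = \left(176 - \frac{11151}{2}\right) - 27937 = - \frac{10799}{2} - 27937 = - \frac{66673}{2}$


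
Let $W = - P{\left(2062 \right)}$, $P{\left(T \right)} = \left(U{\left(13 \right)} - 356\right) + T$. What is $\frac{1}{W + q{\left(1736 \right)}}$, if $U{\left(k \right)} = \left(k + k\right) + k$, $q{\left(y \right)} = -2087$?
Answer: $- \frac{1}{3832} \approx -0.00026096$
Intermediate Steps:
$U{\left(k \right)} = 3 k$ ($U{\left(k \right)} = 2 k + k = 3 k$)
$P{\left(T \right)} = -317 + T$ ($P{\left(T \right)} = \left(3 \cdot 13 - 356\right) + T = \left(39 - 356\right) + T = -317 + T$)
$W = -1745$ ($W = - (-317 + 2062) = \left(-1\right) 1745 = -1745$)
$\frac{1}{W + q{\left(1736 \right)}} = \frac{1}{-1745 - 2087} = \frac{1}{-3832} = - \frac{1}{3832}$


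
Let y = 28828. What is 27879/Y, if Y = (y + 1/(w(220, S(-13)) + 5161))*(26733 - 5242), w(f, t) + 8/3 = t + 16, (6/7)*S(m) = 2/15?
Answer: 6491680908/144261722353991 ≈ 4.4999e-5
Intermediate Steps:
S(m) = 7/45 (S(m) = 7*(2/15)/6 = 7*(2*(1/15))/6 = (7/6)*(2/15) = 7/45)
w(f, t) = 40/3 + t (w(f, t) = -8/3 + (t + 16) = -8/3 + (16 + t) = 40/3 + t)
Y = 144261722353991/232852 (Y = (28828 + 1/((40/3 + 7/45) + 5161))*(26733 - 5242) = (28828 + 1/(607/45 + 5161))*21491 = (28828 + 1/(232852/45))*21491 = (28828 + 45/232852)*21491 = (6712657501/232852)*21491 = 144261722353991/232852 ≈ 6.1954e+8)
27879/Y = 27879/(144261722353991/232852) = 27879*(232852/144261722353991) = 6491680908/144261722353991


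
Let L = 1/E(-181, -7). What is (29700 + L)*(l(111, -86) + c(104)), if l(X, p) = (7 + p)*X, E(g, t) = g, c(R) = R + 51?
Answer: -46306271186/181 ≈ -2.5584e+8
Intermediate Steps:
c(R) = 51 + R
l(X, p) = X*(7 + p)
L = -1/181 (L = 1/(-181) = -1/181 ≈ -0.0055249)
(29700 + L)*(l(111, -86) + c(104)) = (29700 - 1/181)*(111*(7 - 86) + (51 + 104)) = 5375699*(111*(-79) + 155)/181 = 5375699*(-8769 + 155)/181 = (5375699/181)*(-8614) = -46306271186/181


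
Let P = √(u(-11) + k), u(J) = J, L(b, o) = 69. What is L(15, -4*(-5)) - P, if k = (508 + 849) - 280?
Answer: 69 - √1066 ≈ 36.350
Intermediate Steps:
k = 1077 (k = 1357 - 280 = 1077)
P = √1066 (P = √(-11 + 1077) = √1066 ≈ 32.650)
L(15, -4*(-5)) - P = 69 - √1066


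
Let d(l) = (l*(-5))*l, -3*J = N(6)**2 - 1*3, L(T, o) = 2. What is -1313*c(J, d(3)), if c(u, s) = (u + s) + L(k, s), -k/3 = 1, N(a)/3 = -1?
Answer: 59085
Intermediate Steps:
N(a) = -3 (N(a) = 3*(-1) = -3)
k = -3 (k = -3*1 = -3)
J = -2 (J = -((-3)**2 - 1*3)/3 = -(9 - 3)/3 = -1/3*6 = -2)
d(l) = -5*l**2 (d(l) = (-5*l)*l = -5*l**2)
c(u, s) = 2 + s + u (c(u, s) = (u + s) + 2 = (s + u) + 2 = 2 + s + u)
-1313*c(J, d(3)) = -1313*(2 - 5*3**2 - 2) = -1313*(2 - 5*9 - 2) = -1313*(2 - 45 - 2) = -1313*(-45) = 59085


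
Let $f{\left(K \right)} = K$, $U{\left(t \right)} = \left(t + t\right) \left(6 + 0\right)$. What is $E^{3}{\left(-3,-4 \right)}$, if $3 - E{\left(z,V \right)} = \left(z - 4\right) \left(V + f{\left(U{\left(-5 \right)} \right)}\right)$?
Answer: $-88121125$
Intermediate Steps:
$U{\left(t \right)} = 12 t$ ($U{\left(t \right)} = 2 t 6 = 12 t$)
$E{\left(z,V \right)} = 3 - \left(-60 + V\right) \left(-4 + z\right)$ ($E{\left(z,V \right)} = 3 - \left(z - 4\right) \left(V + 12 \left(-5\right)\right) = 3 - \left(-4 + z\right) \left(V - 60\right) = 3 - \left(-4 + z\right) \left(-60 + V\right) = 3 - \left(-60 + V\right) \left(-4 + z\right)$)
$E^{3}{\left(-3,-4 \right)} = \left(-237 + 4 \left(-4\right) + 60 \left(-3\right) - \left(-4\right) \left(-3\right)\right)^{3} = \left(-237 - 16 - 180 - 12\right)^{3} = \left(-445\right)^{3} = -88121125$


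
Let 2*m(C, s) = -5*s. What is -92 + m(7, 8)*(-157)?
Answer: 3048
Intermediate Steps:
m(C, s) = -5*s/2 (m(C, s) = (-5*s)/2 = -5*s/2)
-92 + m(7, 8)*(-157) = -92 - 5/2*8*(-157) = -92 - 20*(-157) = -92 + 3140 = 3048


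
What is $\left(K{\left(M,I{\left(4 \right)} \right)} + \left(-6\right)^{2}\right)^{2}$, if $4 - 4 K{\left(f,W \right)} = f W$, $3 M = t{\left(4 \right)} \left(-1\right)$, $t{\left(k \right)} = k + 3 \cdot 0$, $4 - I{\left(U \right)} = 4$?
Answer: $1369$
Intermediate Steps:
$I{\left(U \right)} = 0$ ($I{\left(U \right)} = 4 - 4 = 0$)
$t{\left(k \right)} = k$ ($t{\left(k \right)} = k + 0 = k$)
$M = - \frac{4}{3}$ ($M = \frac{4 \left(-1\right)}{3} = \frac{1}{3} \left(-4\right) = - \frac{4}{3} \approx -1.3333$)
$K{\left(f,W \right)} = 1 - \frac{W f}{4}$ ($K{\left(f,W \right)} = 1 - \frac{f W}{4} = 1 - \frac{W f}{4}$)
$\left(K{\left(M,I{\left(4 \right)} \right)} + \left(-6\right)^{2}\right)^{2} = \left(\left(1 - 0 \left(- \frac{4}{3}\right)\right) + \left(-6\right)^{2}\right)^{2} = \left(\left(1 + 0\right) + 36\right)^{2} = \left(1 + 36\right)^{2} = 37^{2} = 1369$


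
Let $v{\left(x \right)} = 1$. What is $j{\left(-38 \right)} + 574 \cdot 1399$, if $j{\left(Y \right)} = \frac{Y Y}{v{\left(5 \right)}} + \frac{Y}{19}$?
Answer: $804468$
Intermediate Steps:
$j{\left(Y \right)} = Y^{2} + \frac{Y}{19}$ ($j{\left(Y \right)} = \frac{Y Y}{1} + \frac{Y}{19} = Y^{2} \cdot 1 + Y \frac{1}{19} = Y^{2} + \frac{Y}{19}$)
$j{\left(-38 \right)} + 574 \cdot 1399 = - 38 \left(\frac{1}{19} - 38\right) + 574 \cdot 1399 = \left(-38\right) \left(- \frac{721}{19}\right) + 803026 = 1442 + 803026 = 804468$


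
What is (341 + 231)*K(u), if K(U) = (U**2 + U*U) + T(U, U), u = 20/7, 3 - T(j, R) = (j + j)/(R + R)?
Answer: 513656/49 ≈ 10483.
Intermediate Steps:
T(j, R) = 3 - j/R (T(j, R) = 3 - (j + j)/(R + R) = 3 - 2*j/(2*R) = 3 - 2*j*1/(2*R) = 3 - j/R)
u = 20/7 (u = 20*(1/7) = 20/7 ≈ 2.8571)
K(U) = 2 + 2*U**2 (K(U) = (U**2 + U*U) + (3 - U/U) = (U**2 + U**2) + (3 - 1) = 2*U**2 + 2 = 2 + 2*U**2)
(341 + 231)*K(u) = (341 + 231)*(2 + 2*(20/7)**2) = 572*(2 + 2*(400/49)) = 572*(2 + 800/49) = 572*(898/49) = 513656/49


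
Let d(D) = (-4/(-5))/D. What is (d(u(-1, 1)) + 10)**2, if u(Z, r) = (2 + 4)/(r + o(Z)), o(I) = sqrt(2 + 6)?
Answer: 7712/75 + 1216*sqrt(2)/225 ≈ 110.47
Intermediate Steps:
o(I) = 2*sqrt(2) (o(I) = sqrt(8) = 2*sqrt(2))
u(Z, r) = 6/(r + 2*sqrt(2)) (u(Z, r) = (2 + 4)/(r + 2*sqrt(2)) = 6/(r + 2*sqrt(2)))
d(D) = 4/(5*D) (d(D) = (-4*(-1/5))/D = 4/(5*D))
(d(u(-1, 1)) + 10)**2 = (4/(5*((6/(1 + 2*sqrt(2))))) + 10)**2 = (4*(1/6 + sqrt(2)/3)/5 + 10)**2 = ((2/15 + 4*sqrt(2)/15) + 10)**2 = (152/15 + 4*sqrt(2)/15)**2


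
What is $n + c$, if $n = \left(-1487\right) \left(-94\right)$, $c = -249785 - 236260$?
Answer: $-346267$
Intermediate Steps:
$c = -486045$
$n = 139778$
$n + c = 139778 - 486045 = -346267$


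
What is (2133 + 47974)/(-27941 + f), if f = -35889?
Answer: -50107/63830 ≈ -0.78501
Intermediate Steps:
(2133 + 47974)/(-27941 + f) = (2133 + 47974)/(-27941 - 35889) = 50107/(-63830) = 50107*(-1/63830) = -50107/63830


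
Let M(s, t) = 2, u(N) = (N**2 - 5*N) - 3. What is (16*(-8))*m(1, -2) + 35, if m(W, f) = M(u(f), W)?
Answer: -221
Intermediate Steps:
u(N) = -3 + N**2 - 5*N
m(W, f) = 2
(16*(-8))*m(1, -2) + 35 = (16*(-8))*2 + 35 = -128*2 + 35 = -256 + 35 = -221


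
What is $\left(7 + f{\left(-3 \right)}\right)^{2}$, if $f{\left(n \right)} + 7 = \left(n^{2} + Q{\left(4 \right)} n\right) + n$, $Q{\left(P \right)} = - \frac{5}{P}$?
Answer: $\frac{1521}{16} \approx 95.063$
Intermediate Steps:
$f{\left(n \right)} = -7 + n^{2} - \frac{n}{4}$ ($f{\left(n \right)} = -7 + \left(\left(n^{2} + - \frac{5}{4} n\right) + n\right) = -7 + \left(\left(n^{2} + \left(-5\right) \frac{1}{4} n\right) + n\right) = -7 + \left(\left(n^{2} - \frac{5 n}{4}\right) + n\right) = -7 + \left(n^{2} - \frac{n}{4}\right) = -7 + n^{2} - \frac{n}{4}$)
$\left(7 + f{\left(-3 \right)}\right)^{2} = \left(7 - \left(\frac{25}{4} - 9\right)\right)^{2} = \left(7 + \left(-7 + 9 + \frac{3}{4}\right)\right)^{2} = \left(7 + \frac{11}{4}\right)^{2} = \left(\frac{39}{4}\right)^{2} = \frac{1521}{16}$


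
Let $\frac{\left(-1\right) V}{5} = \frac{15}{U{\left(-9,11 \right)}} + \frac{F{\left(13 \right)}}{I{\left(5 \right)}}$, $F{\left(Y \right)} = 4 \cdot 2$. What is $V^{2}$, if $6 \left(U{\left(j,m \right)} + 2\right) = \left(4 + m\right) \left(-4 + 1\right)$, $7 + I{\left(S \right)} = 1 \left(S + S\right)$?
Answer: $\frac{96100}{3249} \approx 29.578$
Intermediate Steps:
$I{\left(S \right)} = -7 + 2 S$ ($I{\left(S \right)} = -7 + 1 \left(S + S\right) = -7 + 1 \cdot 2 S = -7 + 2 S$)
$U{\left(j,m \right)} = -4 - \frac{m}{2}$ ($U{\left(j,m \right)} = -2 + \frac{\left(4 + m\right) \left(-4 + 1\right)}{6} = -2 + \frac{\left(4 + m\right) \left(-3\right)}{6} = -2 + \frac{-12 - 3 m}{6} = -2 - \left(2 + \frac{m}{2}\right) = -4 - \frac{m}{2}$)
$F{\left(Y \right)} = 8$
$V = - \frac{310}{57}$ ($V = - 5 \left(\frac{15}{-4 - \frac{11}{2}} + \frac{8}{-7 + 2 \cdot 5}\right) = - 5 \left(\frac{15}{-4 - \frac{11}{2}} + \frac{8}{-7 + 10}\right) = - 5 \left(\frac{15}{- \frac{19}{2}} + \frac{8}{3}\right) = - 5 \left(15 \left(- \frac{2}{19}\right) + 8 \cdot \frac{1}{3}\right) = - 5 \left(- \frac{30}{19} + \frac{8}{3}\right) = \left(-5\right) \frac{62}{57} = - \frac{310}{57} \approx -5.4386$)
$V^{2} = \left(- \frac{310}{57}\right)^{2} = \frac{96100}{3249}$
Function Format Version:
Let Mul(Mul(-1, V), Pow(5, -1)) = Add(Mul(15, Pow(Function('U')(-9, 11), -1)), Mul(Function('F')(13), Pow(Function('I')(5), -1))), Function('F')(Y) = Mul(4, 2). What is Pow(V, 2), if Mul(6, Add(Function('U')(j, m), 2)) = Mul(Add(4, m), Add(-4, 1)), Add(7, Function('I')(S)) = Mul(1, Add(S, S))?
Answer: Rational(96100, 3249) ≈ 29.578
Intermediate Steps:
Function('I')(S) = Add(-7, Mul(2, S)) (Function('I')(S) = Add(-7, Mul(1, Add(S, S))) = Add(-7, Mul(1, Mul(2, S))) = Add(-7, Mul(2, S)))
Function('U')(j, m) = Add(-4, Mul(Rational(-1, 2), m)) (Function('U')(j, m) = Add(-2, Mul(Rational(1, 6), Mul(Add(4, m), Add(-4, 1)))) = Add(-2, Mul(Rational(1, 6), Mul(Add(4, m), -3))) = Add(-2, Mul(Rational(1, 6), Add(-12, Mul(-3, m)))) = Add(-2, Add(-2, Mul(Rational(-1, 2), m))) = Add(-4, Mul(Rational(-1, 2), m)))
Function('F')(Y) = 8
V = Rational(-310, 57) (V = Mul(-5, Add(Mul(15, Pow(Add(-4, Mul(Rational(-1, 2), 11)), -1)), Mul(8, Pow(Add(-7, Mul(2, 5)), -1)))) = Mul(-5, Add(Mul(15, Pow(Add(-4, Rational(-11, 2)), -1)), Mul(8, Pow(Add(-7, 10), -1)))) = Mul(-5, Add(Mul(15, Pow(Rational(-19, 2), -1)), Mul(8, Pow(3, -1)))) = Mul(-5, Add(Mul(15, Rational(-2, 19)), Mul(8, Rational(1, 3)))) = Mul(-5, Add(Rational(-30, 19), Rational(8, 3))) = Mul(-5, Rational(62, 57)) = Rational(-310, 57) ≈ -5.4386)
Pow(V, 2) = Pow(Rational(-310, 57), 2) = Rational(96100, 3249)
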